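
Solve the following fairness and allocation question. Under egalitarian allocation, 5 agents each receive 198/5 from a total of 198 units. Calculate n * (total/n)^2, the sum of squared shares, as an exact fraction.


Step 1: Each agent's share = 198/5
Step 2: Square of each share = (198/5)^2 = 39204/25
Step 3: Sum of squares = 5 * 39204/25 = 39204/5

39204/5


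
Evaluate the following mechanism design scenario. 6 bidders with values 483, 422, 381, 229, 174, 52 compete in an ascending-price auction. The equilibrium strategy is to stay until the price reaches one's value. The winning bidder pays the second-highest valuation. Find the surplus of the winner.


Step 1: Identify the highest value: 483
Step 2: Identify the second-highest value: 422
Step 3: The final price = second-highest value = 422
Step 4: Surplus = 483 - 422 = 61

61


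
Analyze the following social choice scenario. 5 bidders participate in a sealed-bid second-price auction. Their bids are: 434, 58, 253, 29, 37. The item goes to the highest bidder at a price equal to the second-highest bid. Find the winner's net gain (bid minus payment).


Step 1: Sort bids in descending order: 434, 253, 58, 37, 29
Step 2: The winning bid is the highest: 434
Step 3: The payment equals the second-highest bid: 253
Step 4: Surplus = winner's bid - payment = 434 - 253 = 181

181


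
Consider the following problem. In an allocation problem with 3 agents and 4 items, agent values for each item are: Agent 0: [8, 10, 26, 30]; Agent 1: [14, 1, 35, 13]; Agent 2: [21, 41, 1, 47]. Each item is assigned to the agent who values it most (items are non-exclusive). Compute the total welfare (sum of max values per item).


Step 1: For each item, find the maximum value among all agents.
Step 2: Item 0 -> Agent 2 (value 21)
Step 3: Item 1 -> Agent 2 (value 41)
Step 4: Item 2 -> Agent 1 (value 35)
Step 5: Item 3 -> Agent 2 (value 47)
Step 6: Total welfare = 21 + 41 + 35 + 47 = 144

144


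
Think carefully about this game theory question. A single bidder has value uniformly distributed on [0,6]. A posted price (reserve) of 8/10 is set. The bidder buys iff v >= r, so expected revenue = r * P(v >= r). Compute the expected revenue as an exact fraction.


Step 1: Posted price r = 4/5, value support [0,6]
Step 2: P(v >= r) = (6 - 4/5)/6 = 13/15
Step 3: Expected revenue = r * P(v >= r) = 4/5 * 13/15
Step 4: Revenue = 52/75

52/75


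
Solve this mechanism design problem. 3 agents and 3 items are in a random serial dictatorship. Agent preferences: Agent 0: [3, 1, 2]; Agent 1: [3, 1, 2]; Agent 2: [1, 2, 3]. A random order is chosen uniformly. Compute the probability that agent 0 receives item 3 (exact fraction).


Step 1: Agent 0 wants item 3
Step 2: There are 6 possible orderings of agents
Step 3: In 3 orderings, agent 0 gets item 3
Step 4: Probability = 3/6 = 1/2

1/2


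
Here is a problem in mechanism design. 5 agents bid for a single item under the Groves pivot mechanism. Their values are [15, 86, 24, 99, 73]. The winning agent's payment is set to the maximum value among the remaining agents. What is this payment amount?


Step 1: The efficient winner is agent 3 with value 99
Step 2: Other agents' values: [15, 86, 24, 73]
Step 3: Pivot payment = max(others) = 86
Step 4: The winner pays 86

86


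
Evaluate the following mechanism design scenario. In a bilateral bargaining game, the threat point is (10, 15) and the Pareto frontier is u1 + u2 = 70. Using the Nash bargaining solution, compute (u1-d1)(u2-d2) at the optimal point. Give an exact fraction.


Step 1: The Nash solution splits surplus symmetrically above the disagreement point
Step 2: u1 = (total + d1 - d2)/2 = (70 + 10 - 15)/2 = 65/2
Step 3: u2 = (total - d1 + d2)/2 = (70 - 10 + 15)/2 = 75/2
Step 4: Nash product = (65/2 - 10) * (75/2 - 15)
Step 5: = 45/2 * 45/2 = 2025/4

2025/4


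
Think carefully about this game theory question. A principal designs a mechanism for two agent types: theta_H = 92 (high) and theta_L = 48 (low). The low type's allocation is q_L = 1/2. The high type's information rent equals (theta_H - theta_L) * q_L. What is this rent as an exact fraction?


Step 1: theta_H - theta_L = 92 - 48 = 44
Step 2: Information rent = (theta_H - theta_L) * q_L
Step 3: = 44 * 1/2
Step 4: = 22

22


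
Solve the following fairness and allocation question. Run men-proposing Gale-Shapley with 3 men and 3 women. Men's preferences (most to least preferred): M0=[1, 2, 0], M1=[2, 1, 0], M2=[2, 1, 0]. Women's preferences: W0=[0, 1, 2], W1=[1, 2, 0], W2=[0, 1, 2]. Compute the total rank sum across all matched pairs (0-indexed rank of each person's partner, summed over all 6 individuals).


Step 1: Run Gale-Shapley (men propose, women hold best offer):
  M0 proposes to W1; she accepts
  M1 proposes to W2; she accepts
  M2 proposes to W2; rejected
  M2 proposes to W1; she switches from M0
  M0 proposes to W2; she switches from M1
  M1 proposes to W1; she switches from M2
  M2 proposes to W0; she accepts
Step 2: Final matching: W0-M2, W1-M1, W2-M0
Step 3: 0-indexed ranks (man's rank of his match, then woman's): 2 + 2 + 1 + 0 + 1 + 0
Step 4: Total rank sum = 6

6


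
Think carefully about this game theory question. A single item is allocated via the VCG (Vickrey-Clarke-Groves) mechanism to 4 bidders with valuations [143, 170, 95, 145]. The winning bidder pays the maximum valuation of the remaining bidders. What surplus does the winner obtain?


Step 1: The winner is the agent with the highest value: agent 1 with value 170
Step 2: Values of other agents: [143, 95, 145]
Step 3: VCG payment = max of others' values = 145
Step 4: Surplus = 170 - 145 = 25

25


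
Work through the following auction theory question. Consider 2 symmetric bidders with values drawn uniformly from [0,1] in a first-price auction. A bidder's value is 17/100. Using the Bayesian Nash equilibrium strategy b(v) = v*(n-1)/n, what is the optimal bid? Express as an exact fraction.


Step 1: The symmetric BNE bidding function is b(v) = v * (n-1) / n
Step 2: Substitute v = 17/100 and n = 2
Step 3: b = 17/100 * 1/2
Step 4: b = 17/200

17/200


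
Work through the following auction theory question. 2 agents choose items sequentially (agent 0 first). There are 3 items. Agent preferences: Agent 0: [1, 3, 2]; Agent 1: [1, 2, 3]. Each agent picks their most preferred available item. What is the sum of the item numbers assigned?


Step 1: Agent 0 picks item 1
Step 2: Agent 1 picks item 2
Step 3: Sum = 1 + 2 = 3

3


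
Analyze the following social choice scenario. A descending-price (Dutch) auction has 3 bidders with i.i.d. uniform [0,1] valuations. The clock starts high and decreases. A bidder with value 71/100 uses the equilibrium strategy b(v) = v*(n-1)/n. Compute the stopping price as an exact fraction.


Step 1: Dutch auctions are strategically equivalent to first-price auctions
Step 2: The equilibrium bid is b(v) = v*(n-1)/n
Step 3: b = 71/100 * 2/3
Step 4: b = 71/150

71/150


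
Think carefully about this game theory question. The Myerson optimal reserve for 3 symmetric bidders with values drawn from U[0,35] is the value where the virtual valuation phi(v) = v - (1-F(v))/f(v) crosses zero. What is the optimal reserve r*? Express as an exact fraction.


Step 1: For U[0,35], F(v) = v/35 and f(v) = 1/35
Step 2: phi(v) = v - (1 - v/35)/(1/35) = v - (35 - v) = 2v - 35
Step 3: Set phi(r*) = 0: 2r* - 35 = 0
Step 4: r* = 35/2 (the number of bidders n = 3 does not enter)

35/2


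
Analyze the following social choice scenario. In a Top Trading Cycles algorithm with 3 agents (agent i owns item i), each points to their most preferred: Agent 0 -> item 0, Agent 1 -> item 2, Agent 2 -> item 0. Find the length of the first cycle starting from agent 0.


Step 1: Trace the pointer graph from agent 0: 0 -> 0
Step 2: A cycle is detected when we revisit agent 0
Step 3: The cycle is: 0 -> 0
Step 4: Cycle length = 1

1


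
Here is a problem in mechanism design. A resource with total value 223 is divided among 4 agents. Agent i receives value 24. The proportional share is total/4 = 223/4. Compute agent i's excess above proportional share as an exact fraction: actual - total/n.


Step 1: Proportional share = 223/4
Step 2: Agent's actual allocation = 24
Step 3: Excess = 24 - 223/4 = -127/4

-127/4


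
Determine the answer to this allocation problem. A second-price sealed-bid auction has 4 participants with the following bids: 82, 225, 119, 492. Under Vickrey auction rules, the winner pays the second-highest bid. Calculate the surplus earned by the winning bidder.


Step 1: Sort bids in descending order: 492, 225, 119, 82
Step 2: The winning bid is the highest: 492
Step 3: The payment equals the second-highest bid: 225
Step 4: Surplus = winner's bid - payment = 492 - 225 = 267

267


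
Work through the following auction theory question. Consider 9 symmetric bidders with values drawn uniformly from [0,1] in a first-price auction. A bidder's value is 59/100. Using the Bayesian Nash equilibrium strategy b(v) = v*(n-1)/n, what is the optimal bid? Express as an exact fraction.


Step 1: The symmetric BNE bidding function is b(v) = v * (n-1) / n
Step 2: Substitute v = 59/100 and n = 9
Step 3: b = 59/100 * 8/9
Step 4: b = 118/225

118/225


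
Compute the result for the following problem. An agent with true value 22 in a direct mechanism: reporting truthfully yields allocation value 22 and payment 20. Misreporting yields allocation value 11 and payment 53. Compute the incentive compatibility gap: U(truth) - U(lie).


Step 1: U(truth) = value - payment = 22 - 20 = 2
Step 2: U(lie) = allocation - payment = 11 - 53 = -42
Step 3: IC gap = 2 - (-42) = 44

44


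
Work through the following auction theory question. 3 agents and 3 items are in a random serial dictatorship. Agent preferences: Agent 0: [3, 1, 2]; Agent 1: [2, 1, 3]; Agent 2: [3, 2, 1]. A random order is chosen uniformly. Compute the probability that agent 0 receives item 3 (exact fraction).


Step 1: Agent 0 wants item 3
Step 2: There are 6 possible orderings of agents
Step 3: In 3 orderings, agent 0 gets item 3
Step 4: Probability = 3/6 = 1/2

1/2


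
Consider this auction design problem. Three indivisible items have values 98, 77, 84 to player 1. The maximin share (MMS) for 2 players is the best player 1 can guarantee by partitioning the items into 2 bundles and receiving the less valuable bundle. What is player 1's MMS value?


Step 1: Item values = 98, 77, 84
Step 2: Enumerate all 2-bundle partitions and take the smaller bundle:
  Partition 1: {98} vs {77,84} -> bundles 98, 161; min = 98
  Partition 2: {77} vs {98,84} -> bundles 77, 182; min = 77
  Partition 3: {84} vs {98,77} -> bundles 84, 175; min = 84
Step 3: MMS = max(98, 77, 84) = 98

98


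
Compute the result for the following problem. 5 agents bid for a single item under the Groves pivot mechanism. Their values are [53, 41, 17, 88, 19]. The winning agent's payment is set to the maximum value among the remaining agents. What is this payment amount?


Step 1: The efficient winner is agent 3 with value 88
Step 2: Other agents' values: [53, 41, 17, 19]
Step 3: Pivot payment = max(others) = 53
Step 4: The winner pays 53

53


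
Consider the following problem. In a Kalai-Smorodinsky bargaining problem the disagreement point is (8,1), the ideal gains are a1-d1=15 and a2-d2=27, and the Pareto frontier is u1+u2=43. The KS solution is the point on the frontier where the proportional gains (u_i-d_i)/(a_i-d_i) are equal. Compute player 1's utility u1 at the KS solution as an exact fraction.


Step 1: At the KS point, (u1-d1)/r1 = (u2-d2)/r2 = t and u1+u2 = 43
Step 2: u1 = d1 + r1*t and u2 = d2 + r2*t, so (d1 + r1*t) + (d2 + r2*t) = 43
Step 3: t = (43 - 8 - 1)/(15 + 27) = 34/42 = 17/21
Step 4: u1 = d1 + r1*t = 8 + 15 * 17/21 = 141/7
Step 5: (Check: u2 = d2 + r2*t = 160/7; u1+u2 = 141/7 + 160/7 = 43, on the frontier.)

141/7


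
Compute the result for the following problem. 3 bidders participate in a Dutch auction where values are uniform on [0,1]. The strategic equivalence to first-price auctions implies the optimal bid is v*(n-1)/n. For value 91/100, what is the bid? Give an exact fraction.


Step 1: Dutch auctions are strategically equivalent to first-price auctions
Step 2: The equilibrium bid is b(v) = v*(n-1)/n
Step 3: b = 91/100 * 2/3
Step 4: b = 91/150

91/150


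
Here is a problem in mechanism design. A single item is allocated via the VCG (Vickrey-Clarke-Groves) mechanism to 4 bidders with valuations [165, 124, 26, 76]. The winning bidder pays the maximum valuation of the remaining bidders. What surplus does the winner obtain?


Step 1: The winner is the agent with the highest value: agent 0 with value 165
Step 2: Values of other agents: [124, 26, 76]
Step 3: VCG payment = max of others' values = 124
Step 4: Surplus = 165 - 124 = 41

41


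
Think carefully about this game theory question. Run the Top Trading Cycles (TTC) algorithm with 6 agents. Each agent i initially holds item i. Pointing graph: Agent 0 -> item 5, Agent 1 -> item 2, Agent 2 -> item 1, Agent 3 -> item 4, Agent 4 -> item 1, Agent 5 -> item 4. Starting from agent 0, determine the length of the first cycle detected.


Step 1: Trace the pointer graph from agent 0: 0 -> 5 -> 4 -> 1 -> 2 -> 1
Step 2: A cycle is detected when we revisit agent 1
Step 3: The cycle is: 1 -> 2 -> 1
Step 4: Cycle length = 2

2


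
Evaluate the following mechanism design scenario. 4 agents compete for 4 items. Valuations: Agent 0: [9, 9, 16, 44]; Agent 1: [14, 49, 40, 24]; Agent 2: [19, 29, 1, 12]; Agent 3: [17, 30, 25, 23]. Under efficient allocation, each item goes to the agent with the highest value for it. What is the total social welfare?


Step 1: For each item, find the maximum value among all agents.
Step 2: Item 0 -> Agent 2 (value 19)
Step 3: Item 1 -> Agent 1 (value 49)
Step 4: Item 2 -> Agent 1 (value 40)
Step 5: Item 3 -> Agent 0 (value 44)
Step 6: Total welfare = 19 + 49 + 40 + 44 = 152

152


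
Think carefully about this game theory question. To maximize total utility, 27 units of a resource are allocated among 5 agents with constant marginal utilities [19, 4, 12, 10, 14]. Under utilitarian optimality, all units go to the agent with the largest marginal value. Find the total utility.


Step 1: The marginal utilities are [19, 4, 12, 10, 14]
Step 2: The highest marginal utility is 19
Step 3: All 27 units go to that agent
Step 4: Total utility = 19 * 27 = 513

513


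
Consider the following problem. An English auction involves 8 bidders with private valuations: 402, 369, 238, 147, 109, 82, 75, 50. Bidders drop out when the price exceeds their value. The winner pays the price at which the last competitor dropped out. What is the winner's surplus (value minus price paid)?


Step 1: Identify the highest value: 402
Step 2: Identify the second-highest value: 369
Step 3: The final price = second-highest value = 369
Step 4: Surplus = 402 - 369 = 33

33


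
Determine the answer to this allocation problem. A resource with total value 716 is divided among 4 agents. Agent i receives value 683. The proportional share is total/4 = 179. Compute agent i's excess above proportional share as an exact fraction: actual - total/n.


Step 1: Proportional share = 716/4 = 179
Step 2: Agent's actual allocation = 683
Step 3: Excess = 683 - 179 = 504

504


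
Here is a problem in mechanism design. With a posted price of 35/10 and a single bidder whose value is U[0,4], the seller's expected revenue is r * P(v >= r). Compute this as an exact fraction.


Step 1: Posted price r = 7/2, value support [0,4]
Step 2: P(v >= r) = (4 - 7/2)/4 = 1/8
Step 3: Expected revenue = r * P(v >= r) = 7/2 * 1/8
Step 4: Revenue = 7/16

7/16


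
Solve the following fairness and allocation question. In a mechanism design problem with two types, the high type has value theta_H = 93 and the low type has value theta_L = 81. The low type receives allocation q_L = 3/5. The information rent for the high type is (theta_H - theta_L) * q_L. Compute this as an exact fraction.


Step 1: theta_H - theta_L = 93 - 81 = 12
Step 2: Information rent = (theta_H - theta_L) * q_L
Step 3: = 12 * 3/5
Step 4: = 36/5

36/5


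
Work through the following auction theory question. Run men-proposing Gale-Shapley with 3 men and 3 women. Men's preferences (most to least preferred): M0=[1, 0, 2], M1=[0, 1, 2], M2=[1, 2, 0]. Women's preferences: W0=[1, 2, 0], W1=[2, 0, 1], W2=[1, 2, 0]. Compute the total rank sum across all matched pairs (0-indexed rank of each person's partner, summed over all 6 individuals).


Step 1: Run Gale-Shapley (men propose, women hold best offer):
  M0 proposes to W1; she accepts
  M1 proposes to W0; she accepts
  M2 proposes to W1; she switches from M0
  M0 proposes to W0; rejected
  M0 proposes to W2; she accepts
Step 2: Final matching: W0-M1, W1-M2, W2-M0
Step 3: 0-indexed ranks (man's rank of his match, then woman's): 0 + 0 + 0 + 0 + 2 + 2
Step 4: Total rank sum = 4

4


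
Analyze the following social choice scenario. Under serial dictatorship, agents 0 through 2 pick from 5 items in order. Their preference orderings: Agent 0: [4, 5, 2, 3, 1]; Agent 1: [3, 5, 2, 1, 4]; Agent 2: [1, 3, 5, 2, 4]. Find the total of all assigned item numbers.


Step 1: Agent 0 picks item 4
Step 2: Agent 1 picks item 3
Step 3: Agent 2 picks item 1
Step 4: Sum = 4 + 3 + 1 = 8

8


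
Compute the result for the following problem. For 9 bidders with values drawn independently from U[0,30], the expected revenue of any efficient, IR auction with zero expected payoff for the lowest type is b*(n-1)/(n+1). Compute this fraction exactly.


Step 1: By Revenue Equivalence, expected revenue = b*(n-1)/(n+1)
Step 2: Substituting n = 9, b = 30
Step 3: Revenue = 30*(9-1)/(9+1) = 30*8/10
Step 4: Revenue = 240/10 = 24

24


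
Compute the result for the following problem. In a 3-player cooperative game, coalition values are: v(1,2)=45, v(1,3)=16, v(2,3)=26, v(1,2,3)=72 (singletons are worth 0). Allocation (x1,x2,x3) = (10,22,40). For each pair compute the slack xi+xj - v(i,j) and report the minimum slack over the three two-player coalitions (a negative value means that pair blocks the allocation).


Step 1: Slack for coalition (1,2): x1+x2 - v12 = 32 - 45 = -13
Step 2: Slack for coalition (1,3): x1+x3 - v13 = 50 - 16 = 34
Step 3: Slack for coalition (2,3): x2+x3 - v23 = 62 - 26 = 36
Step 4: Minimum slack = min(-13, 34, 36) = -13, attained by (1,2); coalition (1,2) can block (slack < 0), so the allocation is not in the core

-13


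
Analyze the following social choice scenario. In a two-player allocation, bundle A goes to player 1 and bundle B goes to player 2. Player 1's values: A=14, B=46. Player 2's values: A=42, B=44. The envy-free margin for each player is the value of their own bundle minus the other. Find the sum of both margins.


Step 1: Player 1's margin = v1(A) - v1(B) = 14 - 46 = -32
Step 2: Player 2's margin = v2(B) - v2(A) = 44 - 42 = 2
Step 3: Total margin = -32 + 2 = -30

-30


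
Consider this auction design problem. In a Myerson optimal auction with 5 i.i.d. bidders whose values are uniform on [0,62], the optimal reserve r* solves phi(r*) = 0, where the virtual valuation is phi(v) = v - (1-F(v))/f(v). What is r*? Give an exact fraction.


Step 1: For U[0,62], F(v) = v/62 and f(v) = 1/62
Step 2: phi(v) = v - (1 - v/62)/(1/62) = v - (62 - v) = 2v - 62
Step 3: Set phi(r*) = 0: 2r* - 62 = 0
Step 4: r* = 62/2 = 31 (the number of bidders n = 5 does not enter)

31


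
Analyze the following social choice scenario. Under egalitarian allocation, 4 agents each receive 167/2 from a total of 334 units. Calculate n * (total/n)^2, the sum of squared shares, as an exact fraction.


Step 1: Each agent's share = 334/4 = 167/2
Step 2: Square of each share = (167/2)^2 = 27889/4
Step 3: Sum of squares = 4 * 27889/4 = 27889

27889


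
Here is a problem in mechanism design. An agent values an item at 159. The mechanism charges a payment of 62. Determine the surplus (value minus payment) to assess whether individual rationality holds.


Step 1: Surplus = value - payment = 159 - 62 = 97
Step 2: IR is satisfied (surplus >= 0)

97


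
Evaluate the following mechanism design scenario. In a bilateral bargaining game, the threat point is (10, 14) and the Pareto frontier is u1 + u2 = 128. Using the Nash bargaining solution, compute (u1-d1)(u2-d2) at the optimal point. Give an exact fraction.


Step 1: The Nash solution splits surplus symmetrically above the disagreement point
Step 2: u1 = (total + d1 - d2)/2 = (128 + 10 - 14)/2 = 62
Step 3: u2 = (total - d1 + d2)/2 = (128 - 10 + 14)/2 = 66
Step 4: Nash product = (62 - 10) * (66 - 14)
Step 5: = 52 * 52 = 2704

2704


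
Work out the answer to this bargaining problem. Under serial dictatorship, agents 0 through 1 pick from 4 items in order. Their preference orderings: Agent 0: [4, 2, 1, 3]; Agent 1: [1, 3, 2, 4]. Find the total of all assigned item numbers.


Step 1: Agent 0 picks item 4
Step 2: Agent 1 picks item 1
Step 3: Sum = 4 + 1 = 5

5


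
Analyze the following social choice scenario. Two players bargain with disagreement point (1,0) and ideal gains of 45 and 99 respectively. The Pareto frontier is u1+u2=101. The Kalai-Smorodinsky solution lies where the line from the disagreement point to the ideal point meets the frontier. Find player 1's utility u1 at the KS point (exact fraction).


Step 1: At the KS point, (u1-d1)/r1 = (u2-d2)/r2 = t and u1+u2 = 101
Step 2: u1 = d1 + r1*t and u2 = d2 + r2*t, so (d1 + r1*t) + (d2 + r2*t) = 101
Step 3: t = (101 - 1 - 0)/(45 + 99) = 100/144 = 25/36
Step 4: u1 = d1 + r1*t = 1 + 45 * 25/36 = 129/4
Step 5: (Check: u2 = d2 + r2*t = 275/4; u1+u2 = 129/4 + 275/4 = 101, on the frontier.)

129/4


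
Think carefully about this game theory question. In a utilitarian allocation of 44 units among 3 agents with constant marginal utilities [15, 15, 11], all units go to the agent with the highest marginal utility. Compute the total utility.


Step 1: The marginal utilities are [15, 15, 11]
Step 2: The highest marginal utility is 15
Step 3: All 44 units go to that agent
Step 4: Total utility = 15 * 44 = 660

660


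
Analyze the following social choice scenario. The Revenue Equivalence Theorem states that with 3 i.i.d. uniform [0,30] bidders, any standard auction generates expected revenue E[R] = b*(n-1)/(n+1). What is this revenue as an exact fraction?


Step 1: By Revenue Equivalence, expected revenue = b*(n-1)/(n+1)
Step 2: Substituting n = 3, b = 30
Step 3: Revenue = 30*(3-1)/(3+1) = 30*2/4
Step 4: Revenue = 60/4 = 15

15


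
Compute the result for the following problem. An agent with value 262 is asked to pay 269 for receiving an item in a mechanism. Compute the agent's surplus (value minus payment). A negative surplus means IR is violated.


Step 1: Surplus = value - payment = 262 - 269 = -7
Step 2: IR is violated (surplus < 0)

-7


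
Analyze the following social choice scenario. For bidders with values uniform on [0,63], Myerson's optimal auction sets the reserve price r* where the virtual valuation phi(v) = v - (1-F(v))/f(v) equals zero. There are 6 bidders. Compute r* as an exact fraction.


Step 1: For U[0,63], F(v) = v/63 and f(v) = 1/63
Step 2: phi(v) = v - (1 - v/63)/(1/63) = v - (63 - v) = 2v - 63
Step 3: Set phi(r*) = 0: 2r* - 63 = 0
Step 4: r* = 63/2 (the number of bidders n = 6 does not enter)

63/2


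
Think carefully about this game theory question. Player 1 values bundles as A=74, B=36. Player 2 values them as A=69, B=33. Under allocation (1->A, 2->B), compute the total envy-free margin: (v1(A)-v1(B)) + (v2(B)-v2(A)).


Step 1: Player 1's margin = v1(A) - v1(B) = 74 - 36 = 38
Step 2: Player 2's margin = v2(B) - v2(A) = 33 - 69 = -36
Step 3: Total margin = 38 + -36 = 2

2


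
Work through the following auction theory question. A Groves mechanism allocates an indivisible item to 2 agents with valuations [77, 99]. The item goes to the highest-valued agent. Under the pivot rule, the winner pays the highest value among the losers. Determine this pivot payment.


Step 1: The efficient winner is agent 1 with value 99
Step 2: Other agents' values: [77]
Step 3: Pivot payment = max(others) = 77
Step 4: The winner pays 77

77


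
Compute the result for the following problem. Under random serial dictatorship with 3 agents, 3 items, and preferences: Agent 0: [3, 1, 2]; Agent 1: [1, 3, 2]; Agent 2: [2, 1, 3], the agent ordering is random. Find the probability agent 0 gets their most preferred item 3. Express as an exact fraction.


Step 1: Agent 0 wants item 3
Step 2: There are 6 possible orderings of agents
Step 3: In 6 orderings, agent 0 gets item 3
Step 4: Probability = 6/6 = 1

1


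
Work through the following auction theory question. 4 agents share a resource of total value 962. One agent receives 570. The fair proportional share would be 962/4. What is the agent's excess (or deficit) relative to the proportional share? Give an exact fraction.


Step 1: Proportional share = 962/4 = 481/2
Step 2: Agent's actual allocation = 570
Step 3: Excess = 570 - 481/2 = 659/2

659/2


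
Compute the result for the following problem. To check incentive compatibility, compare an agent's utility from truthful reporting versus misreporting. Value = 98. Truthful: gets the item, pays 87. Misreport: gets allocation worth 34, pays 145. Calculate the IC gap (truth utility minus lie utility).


Step 1: U(truth) = value - payment = 98 - 87 = 11
Step 2: U(lie) = allocation - payment = 34 - 145 = -111
Step 3: IC gap = 11 - (-111) = 122

122


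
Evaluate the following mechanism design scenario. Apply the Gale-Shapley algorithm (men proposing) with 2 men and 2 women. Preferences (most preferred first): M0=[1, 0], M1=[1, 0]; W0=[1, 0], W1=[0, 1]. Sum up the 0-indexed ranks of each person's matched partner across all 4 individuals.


Step 1: Run Gale-Shapley (men propose, women hold best offer):
  M0 proposes to W1; she accepts
  M1 proposes to W1; rejected
  M1 proposes to W0; she accepts
Step 2: Final matching: W0-M1, W1-M0
Step 3: 0-indexed ranks (man's rank of his match, then woman's): 1 + 0 + 0 + 0
Step 4: Total rank sum = 1

1


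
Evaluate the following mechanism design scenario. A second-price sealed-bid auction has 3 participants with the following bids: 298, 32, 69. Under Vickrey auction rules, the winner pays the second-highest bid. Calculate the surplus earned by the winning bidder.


Step 1: Sort bids in descending order: 298, 69, 32
Step 2: The winning bid is the highest: 298
Step 3: The payment equals the second-highest bid: 69
Step 4: Surplus = winner's bid - payment = 298 - 69 = 229

229


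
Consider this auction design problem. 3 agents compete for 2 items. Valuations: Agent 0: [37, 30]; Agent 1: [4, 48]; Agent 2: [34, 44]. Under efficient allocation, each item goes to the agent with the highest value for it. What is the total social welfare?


Step 1: For each item, find the maximum value among all agents.
Step 2: Item 0 -> Agent 0 (value 37)
Step 3: Item 1 -> Agent 1 (value 48)
Step 4: Total welfare = 37 + 48 = 85

85


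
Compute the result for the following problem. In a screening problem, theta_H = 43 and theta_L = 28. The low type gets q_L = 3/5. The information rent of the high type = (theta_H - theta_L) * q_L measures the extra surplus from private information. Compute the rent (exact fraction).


Step 1: theta_H - theta_L = 43 - 28 = 15
Step 2: Information rent = (theta_H - theta_L) * q_L
Step 3: = 15 * 3/5
Step 4: = 9

9


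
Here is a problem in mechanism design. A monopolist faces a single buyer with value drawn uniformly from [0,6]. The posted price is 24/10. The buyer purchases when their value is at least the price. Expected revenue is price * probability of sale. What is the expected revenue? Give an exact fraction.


Step 1: Posted price r = 12/5, value support [0,6]
Step 2: P(v >= r) = (6 - 12/5)/6 = 3/5
Step 3: Expected revenue = r * P(v >= r) = 12/5 * 3/5
Step 4: Revenue = 36/25

36/25


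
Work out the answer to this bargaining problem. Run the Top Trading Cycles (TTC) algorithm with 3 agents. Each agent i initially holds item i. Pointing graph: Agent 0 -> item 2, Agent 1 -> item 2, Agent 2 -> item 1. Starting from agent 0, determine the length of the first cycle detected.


Step 1: Trace the pointer graph from agent 0: 0 -> 2 -> 1 -> 2
Step 2: A cycle is detected when we revisit agent 2
Step 3: The cycle is: 2 -> 1 -> 2
Step 4: Cycle length = 2

2


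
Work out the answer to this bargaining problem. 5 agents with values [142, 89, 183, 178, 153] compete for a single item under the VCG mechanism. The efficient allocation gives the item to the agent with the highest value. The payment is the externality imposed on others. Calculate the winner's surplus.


Step 1: The winner is the agent with the highest value: agent 2 with value 183
Step 2: Values of other agents: [142, 89, 178, 153]
Step 3: VCG payment = max of others' values = 178
Step 4: Surplus = 183 - 178 = 5

5


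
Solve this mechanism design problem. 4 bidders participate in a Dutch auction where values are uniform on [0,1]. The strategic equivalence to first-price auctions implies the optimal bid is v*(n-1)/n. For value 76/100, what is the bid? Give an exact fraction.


Step 1: Dutch auctions are strategically equivalent to first-price auctions
Step 2: The equilibrium bid is b(v) = v*(n-1)/n
Step 3: b = 19/25 * 3/4
Step 4: b = 57/100

57/100


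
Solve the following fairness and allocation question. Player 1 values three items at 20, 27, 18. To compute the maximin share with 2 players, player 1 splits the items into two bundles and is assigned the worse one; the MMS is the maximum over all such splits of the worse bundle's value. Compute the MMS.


Step 1: Item values = 20, 27, 18
Step 2: Enumerate all 2-bundle partitions and take the smaller bundle:
  Partition 1: {20} vs {27,18} -> bundles 20, 45; min = 20
  Partition 2: {27} vs {20,18} -> bundles 27, 38; min = 27
  Partition 3: {18} vs {20,27} -> bundles 18, 47; min = 18
Step 3: MMS = max(20, 27, 18) = 27

27


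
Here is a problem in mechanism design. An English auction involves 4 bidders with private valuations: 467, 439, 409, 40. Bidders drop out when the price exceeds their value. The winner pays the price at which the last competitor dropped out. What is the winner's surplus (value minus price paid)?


Step 1: Identify the highest value: 467
Step 2: Identify the second-highest value: 439
Step 3: The final price = second-highest value = 439
Step 4: Surplus = 467 - 439 = 28

28


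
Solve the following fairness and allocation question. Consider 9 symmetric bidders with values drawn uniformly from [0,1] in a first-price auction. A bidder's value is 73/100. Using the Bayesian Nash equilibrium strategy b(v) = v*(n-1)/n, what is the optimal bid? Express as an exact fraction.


Step 1: The symmetric BNE bidding function is b(v) = v * (n-1) / n
Step 2: Substitute v = 73/100 and n = 9
Step 3: b = 73/100 * 8/9
Step 4: b = 146/225

146/225


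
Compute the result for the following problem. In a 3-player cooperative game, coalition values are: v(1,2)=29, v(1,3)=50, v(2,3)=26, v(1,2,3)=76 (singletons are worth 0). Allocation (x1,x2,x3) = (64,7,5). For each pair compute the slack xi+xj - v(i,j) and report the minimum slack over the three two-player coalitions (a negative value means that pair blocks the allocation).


Step 1: Slack for coalition (1,2): x1+x2 - v12 = 71 - 29 = 42
Step 2: Slack for coalition (1,3): x1+x3 - v13 = 69 - 50 = 19
Step 3: Slack for coalition (2,3): x2+x3 - v23 = 12 - 26 = -14
Step 4: Minimum slack = min(42, 19, -14) = -14, attained by (2,3); coalition (2,3) can block (slack < 0), so the allocation is not in the core

-14


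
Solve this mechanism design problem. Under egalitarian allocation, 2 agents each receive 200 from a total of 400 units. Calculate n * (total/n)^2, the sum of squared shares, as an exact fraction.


Step 1: Each agent's share = 400/2 = 200
Step 2: Square of each share = (200)^2 = 40000
Step 3: Sum of squares = 2 * 40000 = 80000

80000


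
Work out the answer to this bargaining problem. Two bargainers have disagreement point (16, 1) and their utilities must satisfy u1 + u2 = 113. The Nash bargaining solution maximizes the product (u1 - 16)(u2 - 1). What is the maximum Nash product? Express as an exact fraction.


Step 1: The Nash solution splits surplus symmetrically above the disagreement point
Step 2: u1 = (total + d1 - d2)/2 = (113 + 16 - 1)/2 = 64
Step 3: u2 = (total - d1 + d2)/2 = (113 - 16 + 1)/2 = 49
Step 4: Nash product = (64 - 16) * (49 - 1)
Step 5: = 48 * 48 = 2304

2304


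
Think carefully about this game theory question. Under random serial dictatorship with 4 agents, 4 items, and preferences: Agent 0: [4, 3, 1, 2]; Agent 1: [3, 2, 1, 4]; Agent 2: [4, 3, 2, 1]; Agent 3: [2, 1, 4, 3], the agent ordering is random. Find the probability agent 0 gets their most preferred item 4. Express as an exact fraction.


Step 1: Agent 0 wants item 4
Step 2: There are 24 possible orderings of agents
Step 3: In 12 orderings, agent 0 gets item 4
Step 4: Probability = 12/24 = 1/2

1/2


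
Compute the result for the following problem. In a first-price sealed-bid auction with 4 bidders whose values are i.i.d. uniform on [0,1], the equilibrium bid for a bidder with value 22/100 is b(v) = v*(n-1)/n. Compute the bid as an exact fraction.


Step 1: The symmetric BNE bidding function is b(v) = v * (n-1) / n
Step 2: Substitute v = 11/50 and n = 4
Step 3: b = 11/50 * 3/4
Step 4: b = 33/200

33/200


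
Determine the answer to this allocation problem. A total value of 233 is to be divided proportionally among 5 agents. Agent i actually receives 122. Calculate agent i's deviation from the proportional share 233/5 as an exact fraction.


Step 1: Proportional share = 233/5
Step 2: Agent's actual allocation = 122
Step 3: Excess = 122 - 233/5 = 377/5

377/5


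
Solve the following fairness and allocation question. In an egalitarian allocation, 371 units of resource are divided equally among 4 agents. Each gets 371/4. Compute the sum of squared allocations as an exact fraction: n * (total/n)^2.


Step 1: Each agent's share = 371/4
Step 2: Square of each share = (371/4)^2 = 137641/16
Step 3: Sum of squares = 4 * 137641/16 = 137641/4

137641/4


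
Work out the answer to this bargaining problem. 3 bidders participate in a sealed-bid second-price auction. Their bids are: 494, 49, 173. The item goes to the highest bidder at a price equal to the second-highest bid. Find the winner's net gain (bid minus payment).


Step 1: Sort bids in descending order: 494, 173, 49
Step 2: The winning bid is the highest: 494
Step 3: The payment equals the second-highest bid: 173
Step 4: Surplus = winner's bid - payment = 494 - 173 = 321

321


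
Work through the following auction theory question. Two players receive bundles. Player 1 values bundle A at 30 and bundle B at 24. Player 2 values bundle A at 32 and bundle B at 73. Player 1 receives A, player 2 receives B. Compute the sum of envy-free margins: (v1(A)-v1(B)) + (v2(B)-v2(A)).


Step 1: Player 1's margin = v1(A) - v1(B) = 30 - 24 = 6
Step 2: Player 2's margin = v2(B) - v2(A) = 73 - 32 = 41
Step 3: Total margin = 6 + 41 = 47

47


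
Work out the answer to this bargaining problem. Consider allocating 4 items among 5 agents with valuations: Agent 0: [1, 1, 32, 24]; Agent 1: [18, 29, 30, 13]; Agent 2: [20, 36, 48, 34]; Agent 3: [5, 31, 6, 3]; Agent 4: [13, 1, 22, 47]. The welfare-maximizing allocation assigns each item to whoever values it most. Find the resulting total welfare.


Step 1: For each item, find the maximum value among all agents.
Step 2: Item 0 -> Agent 2 (value 20)
Step 3: Item 1 -> Agent 2 (value 36)
Step 4: Item 2 -> Agent 2 (value 48)
Step 5: Item 3 -> Agent 4 (value 47)
Step 6: Total welfare = 20 + 36 + 48 + 47 = 151

151


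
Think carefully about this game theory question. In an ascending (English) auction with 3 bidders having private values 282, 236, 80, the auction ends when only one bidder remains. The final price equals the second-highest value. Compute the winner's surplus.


Step 1: Identify the highest value: 282
Step 2: Identify the second-highest value: 236
Step 3: The final price = second-highest value = 236
Step 4: Surplus = 282 - 236 = 46

46


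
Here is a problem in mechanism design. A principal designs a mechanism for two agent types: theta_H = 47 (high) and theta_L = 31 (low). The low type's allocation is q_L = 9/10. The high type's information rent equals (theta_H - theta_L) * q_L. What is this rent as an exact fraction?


Step 1: theta_H - theta_L = 47 - 31 = 16
Step 2: Information rent = (theta_H - theta_L) * q_L
Step 3: = 16 * 9/10
Step 4: = 72/5

72/5


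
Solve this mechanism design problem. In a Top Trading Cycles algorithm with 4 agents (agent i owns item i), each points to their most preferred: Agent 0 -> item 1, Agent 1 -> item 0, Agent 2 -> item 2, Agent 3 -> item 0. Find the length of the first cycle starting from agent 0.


Step 1: Trace the pointer graph from agent 0: 0 -> 1 -> 0
Step 2: A cycle is detected when we revisit agent 0
Step 3: The cycle is: 0 -> 1 -> 0
Step 4: Cycle length = 2

2


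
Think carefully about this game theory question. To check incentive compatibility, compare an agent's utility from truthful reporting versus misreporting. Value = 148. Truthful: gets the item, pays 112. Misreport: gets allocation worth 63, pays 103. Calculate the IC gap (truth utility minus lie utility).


Step 1: U(truth) = value - payment = 148 - 112 = 36
Step 2: U(lie) = allocation - payment = 63 - 103 = -40
Step 3: IC gap = 36 - (-40) = 76

76


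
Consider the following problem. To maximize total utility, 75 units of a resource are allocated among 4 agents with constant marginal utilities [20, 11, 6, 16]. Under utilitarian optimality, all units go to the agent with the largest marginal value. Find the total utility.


Step 1: The marginal utilities are [20, 11, 6, 16]
Step 2: The highest marginal utility is 20
Step 3: All 75 units go to that agent
Step 4: Total utility = 20 * 75 = 1500

1500


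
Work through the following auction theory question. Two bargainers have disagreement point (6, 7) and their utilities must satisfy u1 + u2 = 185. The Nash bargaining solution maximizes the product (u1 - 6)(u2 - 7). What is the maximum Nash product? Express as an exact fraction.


Step 1: The Nash solution splits surplus symmetrically above the disagreement point
Step 2: u1 = (total + d1 - d2)/2 = (185 + 6 - 7)/2 = 92
Step 3: u2 = (total - d1 + d2)/2 = (185 - 6 + 7)/2 = 93
Step 4: Nash product = (92 - 6) * (93 - 7)
Step 5: = 86 * 86 = 7396

7396


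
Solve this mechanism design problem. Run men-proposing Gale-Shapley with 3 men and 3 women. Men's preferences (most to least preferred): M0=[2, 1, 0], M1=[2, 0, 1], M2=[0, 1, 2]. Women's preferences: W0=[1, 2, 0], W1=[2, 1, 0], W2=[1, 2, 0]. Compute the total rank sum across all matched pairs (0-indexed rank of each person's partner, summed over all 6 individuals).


Step 1: Run Gale-Shapley (men propose, women hold best offer):
  M0 proposes to W2; she accepts
  M1 proposes to W2; she switches from M0
  M2 proposes to W0; she accepts
  M0 proposes to W1; she accepts
Step 2: Final matching: W0-M2, W1-M0, W2-M1
Step 3: 0-indexed ranks (man's rank of his match, then woman's): 0 + 1 + 1 + 2 + 0 + 0
Step 4: Total rank sum = 4

4


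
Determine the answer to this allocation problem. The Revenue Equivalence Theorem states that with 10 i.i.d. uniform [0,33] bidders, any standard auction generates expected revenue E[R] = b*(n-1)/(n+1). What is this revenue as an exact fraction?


Step 1: By Revenue Equivalence, expected revenue = b*(n-1)/(n+1)
Step 2: Substituting n = 10, b = 33
Step 3: Revenue = 33*(10-1)/(10+1) = 33*9/11
Step 4: Revenue = 297/11 = 27

27


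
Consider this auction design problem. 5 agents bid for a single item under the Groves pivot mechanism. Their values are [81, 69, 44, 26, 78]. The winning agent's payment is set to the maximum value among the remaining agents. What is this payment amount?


Step 1: The efficient winner is agent 0 with value 81
Step 2: Other agents' values: [69, 44, 26, 78]
Step 3: Pivot payment = max(others) = 78
Step 4: The winner pays 78

78
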